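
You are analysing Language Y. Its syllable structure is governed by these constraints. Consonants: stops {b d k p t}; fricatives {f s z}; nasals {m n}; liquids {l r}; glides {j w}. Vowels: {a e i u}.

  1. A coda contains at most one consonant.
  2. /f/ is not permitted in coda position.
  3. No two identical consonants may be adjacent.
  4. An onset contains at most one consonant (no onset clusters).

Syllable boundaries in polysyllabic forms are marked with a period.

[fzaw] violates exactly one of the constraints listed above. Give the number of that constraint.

4

[fzaw]: syllable 1 onset /fz/ has 2 consonants (> 1).
This is a violation of constraint 4: "An onset contains at most one consonant (no onset clusters)."
The remaining constraints (1, 2, 3) are satisfied.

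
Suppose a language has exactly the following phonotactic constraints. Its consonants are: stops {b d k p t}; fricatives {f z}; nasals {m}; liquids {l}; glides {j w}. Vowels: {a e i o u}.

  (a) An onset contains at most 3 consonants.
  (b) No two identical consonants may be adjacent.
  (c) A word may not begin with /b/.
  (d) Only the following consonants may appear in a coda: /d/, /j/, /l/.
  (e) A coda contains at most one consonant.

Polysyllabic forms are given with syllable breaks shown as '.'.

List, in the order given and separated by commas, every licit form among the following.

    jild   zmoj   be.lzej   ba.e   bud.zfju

jild — violates constraint (e): syllable 1 coda /ld/ has 2 consonants (> 1) → illicit
zmoj — σ1 onset /zm/ (2C), coda /j/ ok → licit
be.lzej — violates constraint (c): word begins with /b/ → illicit
ba.e — violates constraint (c): word begins with /b/ → illicit
bud.zfju — violates constraint (c): word begins with /b/ → illicit

zmoj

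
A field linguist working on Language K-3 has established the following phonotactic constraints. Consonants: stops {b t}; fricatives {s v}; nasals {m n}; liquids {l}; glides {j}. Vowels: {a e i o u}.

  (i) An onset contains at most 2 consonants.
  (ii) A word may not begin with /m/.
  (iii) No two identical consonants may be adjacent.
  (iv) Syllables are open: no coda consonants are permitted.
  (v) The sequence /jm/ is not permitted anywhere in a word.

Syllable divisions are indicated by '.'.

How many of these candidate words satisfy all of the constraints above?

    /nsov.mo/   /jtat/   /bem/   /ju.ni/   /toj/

1

/nsov.mo/ — violates constraint (iv): syllable 1 coda /v/ has 1 consonant (> 0) → ill-formed
/jtat/ — violates constraint (iv): syllable 1 coda /t/ has 1 consonant (> 0) → ill-formed
/bem/ — violates constraint (iv): syllable 1 coda /m/ has 1 consonant (> 0) → ill-formed
/ju.ni/ — σ1 onset /j/, coda /∅/ ok; σ2 onset /n/, coda /∅/ ok → well-formed
/toj/ — violates constraint (iv): syllable 1 coda /j/ has 1 consonant (> 0) → ill-formed
Well-formed: /ju.ni/ → 1.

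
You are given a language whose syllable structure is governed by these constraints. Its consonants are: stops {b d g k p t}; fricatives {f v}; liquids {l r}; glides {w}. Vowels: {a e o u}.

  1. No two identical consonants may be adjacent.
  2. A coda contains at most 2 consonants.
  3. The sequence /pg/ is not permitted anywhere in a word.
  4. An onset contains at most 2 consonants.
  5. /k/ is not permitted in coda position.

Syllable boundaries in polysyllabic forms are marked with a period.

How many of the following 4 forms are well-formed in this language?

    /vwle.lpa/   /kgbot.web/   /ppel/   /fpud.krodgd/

/vwle.lpa/ — violates constraint 4: syllable 1 onset /vwl/ has 3 consonants (> 2) → ill-formed
/kgbot.web/ — violates constraint 4: syllable 1 onset /kgb/ has 3 consonants (> 2) → ill-formed
/ppel/ — violates constraint 1: adjacent identical consonants /pp/ → ill-formed
/fpud.krodgd/ — violates constraint 2: syllable 2 coda /dgd/ has 3 consonants (> 2) → ill-formed
No form is well-formed → 0.

0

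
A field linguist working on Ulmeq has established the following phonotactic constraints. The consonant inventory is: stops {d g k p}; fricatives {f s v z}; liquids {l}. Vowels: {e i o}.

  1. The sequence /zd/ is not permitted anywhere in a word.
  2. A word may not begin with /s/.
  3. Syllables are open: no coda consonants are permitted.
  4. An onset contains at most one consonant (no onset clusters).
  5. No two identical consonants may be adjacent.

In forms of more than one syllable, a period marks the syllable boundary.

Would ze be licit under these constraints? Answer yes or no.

ze — σ1 onset /z/, coda /∅/ ok → licit

yes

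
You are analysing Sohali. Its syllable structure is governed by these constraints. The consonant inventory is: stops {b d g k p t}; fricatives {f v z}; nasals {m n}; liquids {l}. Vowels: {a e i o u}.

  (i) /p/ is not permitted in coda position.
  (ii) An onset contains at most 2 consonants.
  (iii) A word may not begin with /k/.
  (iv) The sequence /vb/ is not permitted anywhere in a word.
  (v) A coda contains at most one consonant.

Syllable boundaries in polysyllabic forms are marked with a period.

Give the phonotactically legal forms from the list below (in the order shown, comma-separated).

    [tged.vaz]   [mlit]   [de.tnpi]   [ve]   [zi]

[tged.vaz], [mlit], [ve], [zi]

[tged.vaz] — σ1 onset /tg/ (2C), coda /d/ ok; σ2 onset /v/, coda /z/ ok → phonotactically legal
[mlit] — σ1 onset /ml/ (2C), coda /t/ ok → phonotactically legal
[de.tnpi] — violates constraint (ii): syllable 2 onset /tnp/ has 3 consonants (> 2) → phonotactically illegal
[ve] — σ1 onset /v/, coda /∅/ ok → phonotactically legal
[zi] — σ1 onset /z/, coda /∅/ ok → phonotactically legal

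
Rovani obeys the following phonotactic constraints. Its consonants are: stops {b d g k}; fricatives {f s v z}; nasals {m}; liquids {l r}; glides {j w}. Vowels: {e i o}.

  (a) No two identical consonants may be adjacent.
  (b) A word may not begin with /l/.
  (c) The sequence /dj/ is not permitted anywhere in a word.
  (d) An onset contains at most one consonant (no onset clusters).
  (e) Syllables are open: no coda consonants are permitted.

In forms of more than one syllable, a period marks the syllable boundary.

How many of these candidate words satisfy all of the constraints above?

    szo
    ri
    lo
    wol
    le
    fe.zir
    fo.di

2

szo — violates constraint (d): syllable 1 onset /sz/ has 2 consonants (> 1) → not permitted
ri — σ1 onset /r/, coda /∅/ ok → permitted
lo — violates constraint (b): word begins with /l/ → not permitted
wol — violates constraint (e): syllable 1 coda /l/ has 1 consonant (> 0) → not permitted
le — violates constraint (b): word begins with /l/ → not permitted
fe.zir — violates constraint (e): syllable 2 coda /r/ has 1 consonant (> 0) → not permitted
fo.di — σ1 onset /f/, coda /∅/ ok; σ2 onset /d/, coda /∅/ ok → permitted
Permitted: ri, fo.di → 2.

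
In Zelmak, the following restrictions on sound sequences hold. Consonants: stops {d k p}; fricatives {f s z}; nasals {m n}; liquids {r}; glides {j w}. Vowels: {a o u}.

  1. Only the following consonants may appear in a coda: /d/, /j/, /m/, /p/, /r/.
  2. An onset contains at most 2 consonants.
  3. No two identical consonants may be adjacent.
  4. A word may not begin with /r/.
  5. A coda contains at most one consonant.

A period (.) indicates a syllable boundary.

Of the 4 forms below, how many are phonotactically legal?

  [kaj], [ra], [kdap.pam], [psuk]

1

[kaj] — σ1 onset /k/, coda /j/ ok → phonotactically legal
[ra] — violates constraint 4: word begins with /r/ → phonotactically illegal
[kdap.pam] — violates constraint 3: adjacent identical consonants /pp/ → phonotactically illegal
[psuk] — violates constraint 1: syllable 1 coda contains /k/, which is not a licensed coda consonant → phonotactically illegal
Phonotactically legal: [kaj] → 1.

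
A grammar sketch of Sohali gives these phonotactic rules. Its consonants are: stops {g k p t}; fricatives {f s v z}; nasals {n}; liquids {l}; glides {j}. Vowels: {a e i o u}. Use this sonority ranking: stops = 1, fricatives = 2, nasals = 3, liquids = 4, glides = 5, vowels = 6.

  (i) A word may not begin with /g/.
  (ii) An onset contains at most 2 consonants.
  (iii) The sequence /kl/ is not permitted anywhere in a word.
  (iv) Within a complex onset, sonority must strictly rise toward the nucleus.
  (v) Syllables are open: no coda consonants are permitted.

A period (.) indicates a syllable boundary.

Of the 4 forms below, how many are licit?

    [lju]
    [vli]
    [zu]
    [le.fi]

4

[lju] — σ1 onset /lj/ (4→5 rises), coda /∅/ ok → licit
[vli] — σ1 onset /vl/ (2→4 rises), coda /∅/ ok → licit
[zu] — σ1 onset /z/, coda /∅/ ok → licit
[le.fi] — σ1 onset /l/, coda /∅/ ok; σ2 onset /f/, coda /∅/ ok → licit
Licit: [lju], [vli], [zu], [le.fi] → 4.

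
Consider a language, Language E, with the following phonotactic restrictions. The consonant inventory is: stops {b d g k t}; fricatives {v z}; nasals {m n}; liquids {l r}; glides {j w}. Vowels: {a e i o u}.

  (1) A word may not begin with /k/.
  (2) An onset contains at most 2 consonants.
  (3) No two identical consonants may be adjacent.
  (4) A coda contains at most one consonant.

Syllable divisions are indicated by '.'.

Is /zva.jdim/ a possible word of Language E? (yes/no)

yes

/zva.jdim/ — σ1 onset /zv/ (2C), coda /∅/ ok; σ2 onset /jd/ (2C), coda /m/ ok → well-formed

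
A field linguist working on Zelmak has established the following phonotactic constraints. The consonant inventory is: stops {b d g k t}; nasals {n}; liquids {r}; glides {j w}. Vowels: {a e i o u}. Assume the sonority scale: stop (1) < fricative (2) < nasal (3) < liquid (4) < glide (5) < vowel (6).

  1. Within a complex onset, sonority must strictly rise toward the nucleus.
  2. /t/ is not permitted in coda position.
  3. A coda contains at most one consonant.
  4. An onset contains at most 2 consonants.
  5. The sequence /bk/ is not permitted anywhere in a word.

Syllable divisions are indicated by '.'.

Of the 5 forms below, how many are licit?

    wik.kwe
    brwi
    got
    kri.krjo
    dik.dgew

1

wik.kwe — σ1 onset /w/, coda /k/ ok; σ2 onset /kw/ (1→5 rises), coda /∅/ ok → licit
brwi — violates constraint 4: syllable 1 onset /brw/ has 3 consonants (> 2) → illicit
got — violates constraint 2: syllable 1 coda contains /t/ → illicit
kri.krjo — violates constraint 4: syllable 2 onset /krj/ has 3 consonants (> 2) → illicit
dik.dgew — violates constraint 1: syllable 2 onset /dg/: /d/ (stop, 1) → /g/ (stop, 1) does not rise → illicit
Licit: wik.kwe → 1.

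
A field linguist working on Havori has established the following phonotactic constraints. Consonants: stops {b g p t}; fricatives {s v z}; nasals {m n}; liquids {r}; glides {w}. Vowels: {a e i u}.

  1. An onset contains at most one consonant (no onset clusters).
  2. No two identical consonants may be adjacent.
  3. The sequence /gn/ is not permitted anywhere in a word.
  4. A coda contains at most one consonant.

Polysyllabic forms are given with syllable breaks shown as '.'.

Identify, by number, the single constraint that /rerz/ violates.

4

/rerz/: syllable 1 coda /rz/ has 2 consonants (> 1).
This is a violation of constraint 4: "A coda contains at most one consonant."
The remaining constraints (1, 2, 3) are satisfied.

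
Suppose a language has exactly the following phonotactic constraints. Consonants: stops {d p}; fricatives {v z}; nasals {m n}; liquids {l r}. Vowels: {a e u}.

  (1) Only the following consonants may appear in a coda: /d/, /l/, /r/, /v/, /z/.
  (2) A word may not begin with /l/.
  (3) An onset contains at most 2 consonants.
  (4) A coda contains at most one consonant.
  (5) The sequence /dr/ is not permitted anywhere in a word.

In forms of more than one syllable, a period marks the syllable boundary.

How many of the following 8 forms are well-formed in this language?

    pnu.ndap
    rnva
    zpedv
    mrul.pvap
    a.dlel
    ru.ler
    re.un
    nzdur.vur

pnu.ndap — violates constraint 1: syllable 2 coda contains /p/, which is not a licensed coda consonant → ill-formed
rnva — violates constraint 3: syllable 1 onset /rnv/ has 3 consonants (> 2) → ill-formed
zpedv — violates constraint 4: syllable 1 coda /dv/ has 2 consonants (> 1) → ill-formed
mrul.pvap — violates constraint 1: syllable 2 coda contains /p/, which is not a licensed coda consonant → ill-formed
a.dlel — σ1 onset /∅/, coda /∅/ ok; σ2 onset /dl/ (2C), coda /l/ ok → well-formed
ru.ler — σ1 onset /r/, coda /∅/ ok; σ2 onset /l/, coda /r/ ok → well-formed
re.un — violates constraint 1: syllable 2 coda contains /n/, which is not a licensed coda consonant → ill-formed
nzdur.vur — violates constraint 3: syllable 1 onset /nzd/ has 3 consonants (> 2) → ill-formed
Well-formed: a.dlel, ru.ler → 2.

2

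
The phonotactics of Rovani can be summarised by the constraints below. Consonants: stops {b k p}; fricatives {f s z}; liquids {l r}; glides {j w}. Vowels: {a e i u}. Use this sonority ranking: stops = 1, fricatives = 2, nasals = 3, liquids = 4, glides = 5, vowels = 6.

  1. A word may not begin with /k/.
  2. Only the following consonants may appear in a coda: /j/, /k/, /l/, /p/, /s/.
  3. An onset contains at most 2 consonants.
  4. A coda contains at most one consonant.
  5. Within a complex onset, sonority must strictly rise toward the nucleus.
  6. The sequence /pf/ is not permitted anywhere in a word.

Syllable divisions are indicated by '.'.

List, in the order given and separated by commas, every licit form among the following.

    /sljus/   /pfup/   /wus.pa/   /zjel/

/sljus/ — violates constraint 3: syllable 1 onset /slj/ has 3 consonants (> 2) → illicit
/pfup/ — violates constraint 6: contains banned sequence /pf/ → illicit
/wus.pa/ — σ1 onset /w/, coda /s/ ok; σ2 onset /p/, coda /∅/ ok → licit
/zjel/ — σ1 onset /zj/ (2→5 rises), coda /l/ ok → licit

/wus.pa/, /zjel/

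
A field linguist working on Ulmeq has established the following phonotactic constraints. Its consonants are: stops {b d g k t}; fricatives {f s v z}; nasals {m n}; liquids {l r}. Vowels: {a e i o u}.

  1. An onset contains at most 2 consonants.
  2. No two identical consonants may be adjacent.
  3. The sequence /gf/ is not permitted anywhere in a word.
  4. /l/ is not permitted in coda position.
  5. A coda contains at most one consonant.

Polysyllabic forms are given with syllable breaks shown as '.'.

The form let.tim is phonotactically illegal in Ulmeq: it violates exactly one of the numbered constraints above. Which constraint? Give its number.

let.tim: adjacent identical consonants /tt/.
This is a violation of constraint 2: "No two identical consonants may be adjacent."
The remaining constraints (1, 3, 4, 5) are satisfied.

2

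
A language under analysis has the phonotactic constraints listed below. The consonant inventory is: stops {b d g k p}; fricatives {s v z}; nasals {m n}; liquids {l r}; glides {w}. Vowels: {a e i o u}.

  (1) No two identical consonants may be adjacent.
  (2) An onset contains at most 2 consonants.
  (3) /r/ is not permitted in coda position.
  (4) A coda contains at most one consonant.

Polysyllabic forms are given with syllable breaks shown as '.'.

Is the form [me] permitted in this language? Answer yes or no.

yes

[me] — σ1 onset /m/, coda /∅/ ok → permitted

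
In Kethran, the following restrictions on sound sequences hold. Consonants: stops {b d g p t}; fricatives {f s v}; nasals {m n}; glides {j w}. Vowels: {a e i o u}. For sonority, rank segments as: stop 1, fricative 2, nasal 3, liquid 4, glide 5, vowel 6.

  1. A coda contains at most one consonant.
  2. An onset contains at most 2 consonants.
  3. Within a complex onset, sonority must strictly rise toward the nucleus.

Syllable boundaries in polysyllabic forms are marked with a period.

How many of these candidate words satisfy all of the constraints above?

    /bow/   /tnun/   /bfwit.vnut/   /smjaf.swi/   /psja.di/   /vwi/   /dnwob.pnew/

/bow/ — σ1 onset /b/, coda /w/ ok → well-formed
/tnun/ — σ1 onset /tn/ (1→3 rises), coda /n/ ok → well-formed
/bfwit.vnut/ — violates constraint 2: syllable 1 onset /bfw/ has 3 consonants (> 2) → ill-formed
/smjaf.swi/ — violates constraint 2: syllable 1 onset /smj/ has 3 consonants (> 2) → ill-formed
/psja.di/ — violates constraint 2: syllable 1 onset /psj/ has 3 consonants (> 2) → ill-formed
/vwi/ — σ1 onset /vw/ (2→5 rises), coda /∅/ ok → well-formed
/dnwob.pnew/ — violates constraint 2: syllable 1 onset /dnw/ has 3 consonants (> 2) → ill-formed
Well-formed: /bow/, /tnun/, /vwi/ → 3.

3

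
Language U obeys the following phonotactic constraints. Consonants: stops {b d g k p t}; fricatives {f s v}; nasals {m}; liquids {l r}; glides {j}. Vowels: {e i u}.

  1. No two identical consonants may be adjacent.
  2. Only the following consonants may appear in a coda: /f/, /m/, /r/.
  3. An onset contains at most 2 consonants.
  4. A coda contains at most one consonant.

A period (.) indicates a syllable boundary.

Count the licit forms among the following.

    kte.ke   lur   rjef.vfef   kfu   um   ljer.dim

6

kte.ke — σ1 onset /kt/ (2C), coda /∅/ ok; σ2 onset /k/, coda /∅/ ok → licit
lur — σ1 onset /l/, coda /r/ ok → licit
rjef.vfef — σ1 onset /rj/ (2C), coda /f/ ok; σ2 onset /vf/ (2C), coda /f/ ok → licit
kfu — σ1 onset /kf/ (2C), coda /∅/ ok → licit
um — σ1 onset /∅/, coda /m/ ok → licit
ljer.dim — σ1 onset /lj/ (2C), coda /r/ ok; σ2 onset /d/, coda /m/ ok → licit
Licit: kte.ke, lur, rjef.vfef, kfu, um, ljer.dim → 6.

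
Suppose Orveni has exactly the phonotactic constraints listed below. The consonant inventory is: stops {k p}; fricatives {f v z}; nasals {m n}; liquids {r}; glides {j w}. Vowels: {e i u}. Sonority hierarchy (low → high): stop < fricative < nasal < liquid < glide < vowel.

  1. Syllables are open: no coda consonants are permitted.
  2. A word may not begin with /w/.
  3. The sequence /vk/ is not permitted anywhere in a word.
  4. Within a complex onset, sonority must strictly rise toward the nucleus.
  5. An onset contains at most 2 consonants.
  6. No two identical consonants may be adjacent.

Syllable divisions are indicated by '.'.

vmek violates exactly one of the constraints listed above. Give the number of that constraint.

vmek: syllable 1 coda /k/ has 1 consonant (> 0).
This is a violation of constraint 1: "Syllables are open: no coda consonants are permitted."
The remaining constraints (2, 3, 4, 5, 6) are satisfied.

1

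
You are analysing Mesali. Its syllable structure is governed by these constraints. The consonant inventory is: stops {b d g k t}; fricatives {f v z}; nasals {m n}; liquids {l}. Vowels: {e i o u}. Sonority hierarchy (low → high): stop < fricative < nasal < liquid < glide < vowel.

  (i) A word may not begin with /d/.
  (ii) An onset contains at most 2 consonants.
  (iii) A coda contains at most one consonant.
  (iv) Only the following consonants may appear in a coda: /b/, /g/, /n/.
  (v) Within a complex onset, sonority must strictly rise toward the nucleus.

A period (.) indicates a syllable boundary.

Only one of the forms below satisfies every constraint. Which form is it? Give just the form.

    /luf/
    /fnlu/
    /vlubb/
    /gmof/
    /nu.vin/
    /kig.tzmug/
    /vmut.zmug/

/luf/ — violates constraint (iv): syllable 1 coda contains /f/, which is not a licensed coda consonant → ill-formed
/fnlu/ — violates constraint (ii): syllable 1 onset /fnl/ has 3 consonants (> 2) → ill-formed
/vlubb/ — violates constraint (iii): syllable 1 coda /bb/ has 2 consonants (> 1) → ill-formed
/gmof/ — violates constraint (iv): syllable 1 coda contains /f/, which is not a licensed coda consonant → ill-formed
/nu.vin/ — σ1 onset /n/, coda /∅/ ok; σ2 onset /v/, coda /n/ ok → well-formed
/kig.tzmug/ — violates constraint (ii): syllable 2 onset /tzm/ has 3 consonants (> 2) → ill-formed
/vmut.zmug/ — violates constraint (iv): syllable 1 coda contains /t/, which is not a licensed coda consonant → ill-formed

/nu.vin/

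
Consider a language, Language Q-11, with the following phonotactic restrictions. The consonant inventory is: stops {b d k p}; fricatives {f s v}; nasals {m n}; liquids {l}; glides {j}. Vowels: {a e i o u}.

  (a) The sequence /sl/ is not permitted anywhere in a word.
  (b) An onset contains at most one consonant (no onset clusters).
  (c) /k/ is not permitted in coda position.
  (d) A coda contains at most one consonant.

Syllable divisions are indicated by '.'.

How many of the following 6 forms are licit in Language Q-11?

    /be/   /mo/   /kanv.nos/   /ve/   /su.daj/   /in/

/be/ — σ1 onset /b/, coda /∅/ ok → licit
/mo/ — σ1 onset /m/, coda /∅/ ok → licit
/kanv.nos/ — violates constraint (d): syllable 1 coda /nv/ has 2 consonants (> 1) → illicit
/ve/ — σ1 onset /v/, coda /∅/ ok → licit
/su.daj/ — σ1 onset /s/, coda /∅/ ok; σ2 onset /d/, coda /j/ ok → licit
/in/ — σ1 onset /∅/, coda /n/ ok → licit
Licit: /be/, /mo/, /ve/, /su.daj/, /in/ → 5.

5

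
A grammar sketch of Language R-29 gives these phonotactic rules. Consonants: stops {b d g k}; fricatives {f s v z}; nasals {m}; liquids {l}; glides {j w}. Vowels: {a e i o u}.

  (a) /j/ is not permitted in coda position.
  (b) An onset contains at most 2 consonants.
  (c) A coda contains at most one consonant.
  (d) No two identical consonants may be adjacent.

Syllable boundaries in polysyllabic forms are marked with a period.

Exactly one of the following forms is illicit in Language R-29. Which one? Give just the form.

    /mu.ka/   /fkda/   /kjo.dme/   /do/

/mu.ka/ — σ1 onset /m/, coda /∅/ ok; σ2 onset /k/, coda /∅/ ok → licit
/fkda/ — violates constraint (b): syllable 1 onset /fkd/ has 3 consonants (> 2) → illicit
/kjo.dme/ — σ1 onset /kj/ (2C), coda /∅/ ok; σ2 onset /dm/ (2C), coda /∅/ ok → licit
/do/ — σ1 onset /d/, coda /∅/ ok → licit

/fkda/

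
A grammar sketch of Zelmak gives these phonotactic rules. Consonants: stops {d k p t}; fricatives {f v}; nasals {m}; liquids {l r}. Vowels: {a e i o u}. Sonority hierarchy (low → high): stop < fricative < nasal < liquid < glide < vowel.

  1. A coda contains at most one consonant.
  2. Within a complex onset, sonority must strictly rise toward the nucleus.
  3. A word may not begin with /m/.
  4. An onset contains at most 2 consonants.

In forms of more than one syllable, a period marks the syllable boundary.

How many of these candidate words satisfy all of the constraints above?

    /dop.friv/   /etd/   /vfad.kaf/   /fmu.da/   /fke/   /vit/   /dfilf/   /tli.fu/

4

/dop.friv/ — σ1 onset /d/, coda /p/ ok; σ2 onset /fr/ (2→4 rises), coda /v/ ok → permitted
/etd/ — violates constraint 1: syllable 1 coda /td/ has 2 consonants (> 1) → not permitted
/vfad.kaf/ — violates constraint 2: syllable 1 onset /vf/: /v/ (fricative, 2) → /f/ (fricative, 2) does not rise → not permitted
/fmu.da/ — σ1 onset /fm/ (2→3 rises), coda /∅/ ok; σ2 onset /d/, coda /∅/ ok → permitted
/fke/ — violates constraint 2: syllable 1 onset /fk/: /f/ (fricative, 2) → /k/ (stop, 1) does not rise → not permitted
/vit/ — σ1 onset /v/, coda /t/ ok → permitted
/dfilf/ — violates constraint 1: syllable 1 coda /lf/ has 2 consonants (> 1) → not permitted
/tli.fu/ — σ1 onset /tl/ (1→4 rises), coda /∅/ ok; σ2 onset /f/, coda /∅/ ok → permitted
Permitted: /dop.friv/, /fmu.da/, /vit/, /tli.fu/ → 4.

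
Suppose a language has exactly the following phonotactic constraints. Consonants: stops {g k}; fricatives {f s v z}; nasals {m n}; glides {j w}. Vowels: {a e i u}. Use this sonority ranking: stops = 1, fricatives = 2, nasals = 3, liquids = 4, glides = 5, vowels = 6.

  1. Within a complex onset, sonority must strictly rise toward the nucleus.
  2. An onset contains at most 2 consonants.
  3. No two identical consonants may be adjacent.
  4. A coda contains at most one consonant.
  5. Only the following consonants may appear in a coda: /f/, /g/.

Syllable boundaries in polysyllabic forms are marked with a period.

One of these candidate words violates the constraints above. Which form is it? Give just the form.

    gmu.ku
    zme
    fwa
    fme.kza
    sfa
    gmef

gmu.ku — σ1 onset /gm/ (1→3 rises), coda /∅/ ok; σ2 onset /k/, coda /∅/ ok → licit
zme — σ1 onset /zm/ (2→3 rises), coda /∅/ ok → licit
fwa — σ1 onset /fw/ (2→5 rises), coda /∅/ ok → licit
fme.kza — σ1 onset /fm/ (2→3 rises), coda /∅/ ok; σ2 onset /kz/ (1→2 rises), coda /∅/ ok → licit
sfa — violates constraint 1: syllable 1 onset /sf/: /s/ (fricative, 2) → /f/ (fricative, 2) does not rise → illicit
gmef — σ1 onset /gm/ (1→3 rises), coda /f/ ok → licit

sfa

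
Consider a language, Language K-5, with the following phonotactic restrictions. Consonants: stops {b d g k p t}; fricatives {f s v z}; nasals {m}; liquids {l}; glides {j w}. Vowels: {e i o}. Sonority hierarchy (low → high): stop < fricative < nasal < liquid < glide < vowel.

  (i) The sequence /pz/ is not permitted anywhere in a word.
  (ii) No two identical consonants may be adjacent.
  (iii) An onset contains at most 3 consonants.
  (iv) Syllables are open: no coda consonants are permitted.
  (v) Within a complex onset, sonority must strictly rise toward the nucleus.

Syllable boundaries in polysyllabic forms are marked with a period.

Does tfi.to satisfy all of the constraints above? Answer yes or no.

tfi.to — σ1 onset /tf/ (1→2 rises), coda /∅/ ok; σ2 onset /t/, coda /∅/ ok → licit

yes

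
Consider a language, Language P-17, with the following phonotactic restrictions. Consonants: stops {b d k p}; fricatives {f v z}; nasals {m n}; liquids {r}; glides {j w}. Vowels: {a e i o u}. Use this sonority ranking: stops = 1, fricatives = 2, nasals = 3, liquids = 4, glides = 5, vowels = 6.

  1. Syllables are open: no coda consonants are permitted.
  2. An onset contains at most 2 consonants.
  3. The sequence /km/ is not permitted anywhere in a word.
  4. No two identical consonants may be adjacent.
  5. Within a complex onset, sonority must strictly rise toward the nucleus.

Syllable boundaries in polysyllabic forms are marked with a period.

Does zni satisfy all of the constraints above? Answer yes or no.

zni — σ1 onset /zn/ (2→3 rises), coda /∅/ ok → well-formed

yes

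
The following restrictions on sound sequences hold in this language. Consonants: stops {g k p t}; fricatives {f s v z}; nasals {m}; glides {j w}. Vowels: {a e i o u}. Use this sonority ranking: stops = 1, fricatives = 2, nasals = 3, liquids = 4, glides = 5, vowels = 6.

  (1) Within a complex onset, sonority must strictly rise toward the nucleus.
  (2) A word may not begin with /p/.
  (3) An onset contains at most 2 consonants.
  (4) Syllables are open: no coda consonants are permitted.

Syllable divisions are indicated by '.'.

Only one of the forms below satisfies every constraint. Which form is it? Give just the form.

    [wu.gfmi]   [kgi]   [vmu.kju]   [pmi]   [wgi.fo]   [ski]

[wu.gfmi] — violates constraint 3: syllable 2 onset /gfm/ has 3 consonants (> 2) → illicit
[kgi] — violates constraint 1: syllable 1 onset /kg/: /k/ (stop, 1) → /g/ (stop, 1) does not rise → illicit
[vmu.kju] — σ1 onset /vm/ (2→3 rises), coda /∅/ ok; σ2 onset /kj/ (1→5 rises), coda /∅/ ok → licit
[pmi] — violates constraint 2: word begins with /p/ → illicit
[wgi.fo] — violates constraint 1: syllable 1 onset /wg/: /w/ (glide, 5) → /g/ (stop, 1) does not rise → illicit
[ski] — violates constraint 1: syllable 1 onset /sk/: /s/ (fricative, 2) → /k/ (stop, 1) does not rise → illicit

[vmu.kju]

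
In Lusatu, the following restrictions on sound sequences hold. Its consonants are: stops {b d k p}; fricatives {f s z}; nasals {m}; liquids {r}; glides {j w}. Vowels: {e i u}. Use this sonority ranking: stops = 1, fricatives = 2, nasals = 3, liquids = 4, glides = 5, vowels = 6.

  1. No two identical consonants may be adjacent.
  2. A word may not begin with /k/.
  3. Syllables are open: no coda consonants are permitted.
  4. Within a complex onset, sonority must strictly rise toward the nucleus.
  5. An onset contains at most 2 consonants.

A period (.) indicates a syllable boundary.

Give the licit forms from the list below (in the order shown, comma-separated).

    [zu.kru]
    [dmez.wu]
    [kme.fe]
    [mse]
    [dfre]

[zu.kru]

[zu.kru] — σ1 onset /z/, coda /∅/ ok; σ2 onset /kr/ (1→4 rises), coda /∅/ ok → licit
[dmez.wu] — violates constraint 3: syllable 1 coda /z/ has 1 consonant (> 0) → illicit
[kme.fe] — violates constraint 2: word begins with /k/ → illicit
[mse] — violates constraint 4: syllable 1 onset /ms/: /m/ (nasal, 3) → /s/ (fricative, 2) does not rise → illicit
[dfre] — violates constraint 5: syllable 1 onset /dfr/ has 3 consonants (> 2) → illicit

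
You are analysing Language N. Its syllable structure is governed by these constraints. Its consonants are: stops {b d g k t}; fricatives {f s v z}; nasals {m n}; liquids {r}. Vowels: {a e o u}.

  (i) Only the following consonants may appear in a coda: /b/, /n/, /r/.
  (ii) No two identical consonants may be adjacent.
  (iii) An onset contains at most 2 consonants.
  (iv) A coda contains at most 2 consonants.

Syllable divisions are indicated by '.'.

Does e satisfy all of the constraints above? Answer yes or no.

yes

e — σ1 onset /∅/, coda /∅/ ok → phonotactically legal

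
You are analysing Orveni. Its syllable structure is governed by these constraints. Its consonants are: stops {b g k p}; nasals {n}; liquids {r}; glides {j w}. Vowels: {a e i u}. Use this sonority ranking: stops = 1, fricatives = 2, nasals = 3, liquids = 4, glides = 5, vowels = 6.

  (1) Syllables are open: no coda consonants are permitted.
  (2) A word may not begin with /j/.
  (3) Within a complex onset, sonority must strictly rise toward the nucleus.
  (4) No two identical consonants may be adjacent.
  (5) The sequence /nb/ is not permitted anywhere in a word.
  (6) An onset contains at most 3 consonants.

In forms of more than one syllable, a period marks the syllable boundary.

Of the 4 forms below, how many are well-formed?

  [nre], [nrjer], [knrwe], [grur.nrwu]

[nre] — σ1 onset /nr/ (3→4 rises), coda /∅/ ok → well-formed
[nrjer] — violates constraint 1: syllable 1 coda /r/ has 1 consonant (> 0) → ill-formed
[knrwe] — violates constraint 6: syllable 1 onset /knrw/ has 4 consonants (> 3) → ill-formed
[grur.nrwu] — violates constraint 1: syllable 1 coda /r/ has 1 consonant (> 0) → ill-formed
Well-formed: [nre] → 1.

1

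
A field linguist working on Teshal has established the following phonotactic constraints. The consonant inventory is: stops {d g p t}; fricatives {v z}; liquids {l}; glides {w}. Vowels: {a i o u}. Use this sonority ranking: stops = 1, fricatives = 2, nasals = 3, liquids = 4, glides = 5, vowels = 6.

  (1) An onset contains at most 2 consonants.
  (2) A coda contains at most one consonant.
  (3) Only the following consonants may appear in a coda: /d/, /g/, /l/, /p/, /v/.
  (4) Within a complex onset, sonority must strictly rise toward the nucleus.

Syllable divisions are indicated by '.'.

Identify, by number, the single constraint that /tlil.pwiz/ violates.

/tlil.pwiz/: syllable 2 coda contains /z/, which is not a licensed coda consonant.
This is a violation of constraint 3: "Only the following consonants may appear in a coda: /d/, /g/, /l/, /p/, /v/."
The remaining constraints (1, 2, 4) are satisfied.

3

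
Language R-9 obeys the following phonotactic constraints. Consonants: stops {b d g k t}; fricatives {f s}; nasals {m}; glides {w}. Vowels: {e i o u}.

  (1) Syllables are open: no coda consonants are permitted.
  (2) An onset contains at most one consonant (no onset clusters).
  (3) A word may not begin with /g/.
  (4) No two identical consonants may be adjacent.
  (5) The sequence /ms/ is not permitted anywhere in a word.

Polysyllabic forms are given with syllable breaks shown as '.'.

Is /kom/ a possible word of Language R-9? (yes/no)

no

/kom/ — violates constraint 1: syllable 1 coda /m/ has 1 consonant (> 0) → illicit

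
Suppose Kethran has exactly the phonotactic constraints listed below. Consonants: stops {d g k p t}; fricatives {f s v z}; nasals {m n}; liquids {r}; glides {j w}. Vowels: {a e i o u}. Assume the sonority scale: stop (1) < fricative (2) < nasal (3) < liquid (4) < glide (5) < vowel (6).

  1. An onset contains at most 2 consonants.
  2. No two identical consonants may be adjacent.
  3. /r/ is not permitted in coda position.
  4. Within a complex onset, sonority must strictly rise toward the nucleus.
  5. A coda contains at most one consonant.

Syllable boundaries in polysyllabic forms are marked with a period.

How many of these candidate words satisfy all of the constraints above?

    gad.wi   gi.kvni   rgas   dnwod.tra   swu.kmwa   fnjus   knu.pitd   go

gad.wi — σ1 onset /g/, coda /d/ ok; σ2 onset /w/, coda /∅/ ok → licit
gi.kvni — violates constraint 1: syllable 2 onset /kvn/ has 3 consonants (> 2) → illicit
rgas — violates constraint 4: syllable 1 onset /rg/: /r/ (liquid, 4) → /g/ (stop, 1) does not rise → illicit
dnwod.tra — violates constraint 1: syllable 1 onset /dnw/ has 3 consonants (> 2) → illicit
swu.kmwa — violates constraint 1: syllable 2 onset /kmw/ has 3 consonants (> 2) → illicit
fnjus — violates constraint 1: syllable 1 onset /fnj/ has 3 consonants (> 2) → illicit
knu.pitd — violates constraint 5: syllable 2 coda /td/ has 2 consonants (> 1) → illicit
go — σ1 onset /g/, coda /∅/ ok → licit
Licit: gad.wi, go → 2.

2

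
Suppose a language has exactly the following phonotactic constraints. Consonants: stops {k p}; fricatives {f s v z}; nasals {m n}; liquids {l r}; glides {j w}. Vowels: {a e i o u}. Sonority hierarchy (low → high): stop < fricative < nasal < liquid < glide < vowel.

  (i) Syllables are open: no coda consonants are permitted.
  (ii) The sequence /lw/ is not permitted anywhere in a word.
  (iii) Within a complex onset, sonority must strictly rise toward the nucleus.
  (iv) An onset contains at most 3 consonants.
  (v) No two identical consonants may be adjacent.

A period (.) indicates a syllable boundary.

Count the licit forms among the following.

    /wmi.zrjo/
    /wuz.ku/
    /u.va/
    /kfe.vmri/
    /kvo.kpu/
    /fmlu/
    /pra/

/wmi.zrjo/ — violates constraint (iii): syllable 1 onset /wm/: /w/ (glide, 5) → /m/ (nasal, 3) does not rise → illicit
/wuz.ku/ — violates constraint (i): syllable 1 coda /z/ has 1 consonant (> 0) → illicit
/u.va/ — σ1 onset /∅/, coda /∅/ ok; σ2 onset /v/, coda /∅/ ok → licit
/kfe.vmri/ — σ1 onset /kf/ (1→2 rises), coda /∅/ ok; σ2 onset /vmr/ (2→3→4 rises), coda /∅/ ok → licit
/kvo.kpu/ — violates constraint (iii): syllable 2 onset /kp/: /k/ (stop, 1) → /p/ (stop, 1) does not rise → illicit
/fmlu/ — σ1 onset /fml/ (2→3→4 rises), coda /∅/ ok → licit
/pra/ — σ1 onset /pr/ (1→4 rises), coda /∅/ ok → licit
Licit: /u.va/, /kfe.vmri/, /fmlu/, /pra/ → 4.

4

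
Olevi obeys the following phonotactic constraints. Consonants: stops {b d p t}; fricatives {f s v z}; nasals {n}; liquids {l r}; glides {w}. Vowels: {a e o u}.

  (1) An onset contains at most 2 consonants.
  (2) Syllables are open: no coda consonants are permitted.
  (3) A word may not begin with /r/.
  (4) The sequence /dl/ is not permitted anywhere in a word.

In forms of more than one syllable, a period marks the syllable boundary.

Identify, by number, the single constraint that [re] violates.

3

[re]: word begins with /r/.
This is a violation of constraint 3: "A word may not begin with /r/."
The remaining constraints (1, 2, 4) are satisfied.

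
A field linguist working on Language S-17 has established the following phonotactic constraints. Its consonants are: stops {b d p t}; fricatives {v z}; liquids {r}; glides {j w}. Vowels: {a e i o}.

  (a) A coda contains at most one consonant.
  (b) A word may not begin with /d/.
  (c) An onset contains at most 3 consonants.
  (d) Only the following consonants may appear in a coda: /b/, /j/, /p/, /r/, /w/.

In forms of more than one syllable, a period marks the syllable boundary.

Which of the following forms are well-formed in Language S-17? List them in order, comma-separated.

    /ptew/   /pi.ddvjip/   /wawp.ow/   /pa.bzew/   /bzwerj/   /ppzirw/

/ptew/ — σ1 onset /pt/ (2C), coda /w/ ok → well-formed
/pi.ddvjip/ — violates constraint (c): syllable 2 onset /ddvj/ has 4 consonants (> 3) → ill-formed
/wawp.ow/ — violates constraint (a): syllable 1 coda /wp/ has 2 consonants (> 1) → ill-formed
/pa.bzew/ — σ1 onset /p/, coda /∅/ ok; σ2 onset /bz/ (2C), coda /w/ ok → well-formed
/bzwerj/ — violates constraint (a): syllable 1 coda /rj/ has 2 consonants (> 1) → ill-formed
/ppzirw/ — violates constraint (a): syllable 1 coda /rw/ has 2 consonants (> 1) → ill-formed

/ptew/, /pa.bzew/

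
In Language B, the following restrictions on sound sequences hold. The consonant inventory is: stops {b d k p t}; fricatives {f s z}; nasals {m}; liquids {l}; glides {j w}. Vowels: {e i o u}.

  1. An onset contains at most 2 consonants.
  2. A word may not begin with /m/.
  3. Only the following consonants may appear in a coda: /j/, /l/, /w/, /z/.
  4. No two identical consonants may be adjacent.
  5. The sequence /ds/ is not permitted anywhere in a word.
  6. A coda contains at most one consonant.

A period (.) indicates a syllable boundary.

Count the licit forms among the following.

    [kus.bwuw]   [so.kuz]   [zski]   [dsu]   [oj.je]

1

[kus.bwuw] — violates constraint 3: syllable 1 coda contains /s/, which is not a licensed coda consonant → illicit
[so.kuz] — σ1 onset /s/, coda /∅/ ok; σ2 onset /k/, coda /z/ ok → licit
[zski] — violates constraint 1: syllable 1 onset /zsk/ has 3 consonants (> 2) → illicit
[dsu] — violates constraint 5: contains banned sequence /ds/ → illicit
[oj.je] — violates constraint 4: adjacent identical consonants /jj/ → illicit
Licit: [so.kuz] → 1.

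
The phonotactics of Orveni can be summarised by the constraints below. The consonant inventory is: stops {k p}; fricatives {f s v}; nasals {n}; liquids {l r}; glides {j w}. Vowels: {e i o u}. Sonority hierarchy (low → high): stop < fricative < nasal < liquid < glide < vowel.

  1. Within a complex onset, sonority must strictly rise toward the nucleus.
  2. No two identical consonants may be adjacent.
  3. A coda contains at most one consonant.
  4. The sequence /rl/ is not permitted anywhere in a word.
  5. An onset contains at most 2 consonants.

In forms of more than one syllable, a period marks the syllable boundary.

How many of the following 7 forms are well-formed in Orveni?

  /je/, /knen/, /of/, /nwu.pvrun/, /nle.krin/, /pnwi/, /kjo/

/je/ — σ1 onset /j/, coda /∅/ ok → well-formed
/knen/ — σ1 onset /kn/ (1→3 rises), coda /n/ ok → well-formed
/of/ — σ1 onset /∅/, coda /f/ ok → well-formed
/nwu.pvrun/ — violates constraint 5: syllable 2 onset /pvr/ has 3 consonants (> 2) → ill-formed
/nle.krin/ — σ1 onset /nl/ (3→4 rises), coda /∅/ ok; σ2 onset /kr/ (1→4 rises), coda /n/ ok → well-formed
/pnwi/ — violates constraint 5: syllable 1 onset /pnw/ has 3 consonants (> 2) → ill-formed
/kjo/ — σ1 onset /kj/ (1→5 rises), coda /∅/ ok → well-formed
Well-formed: /je/, /knen/, /of/, /nle.krin/, /kjo/ → 5.

5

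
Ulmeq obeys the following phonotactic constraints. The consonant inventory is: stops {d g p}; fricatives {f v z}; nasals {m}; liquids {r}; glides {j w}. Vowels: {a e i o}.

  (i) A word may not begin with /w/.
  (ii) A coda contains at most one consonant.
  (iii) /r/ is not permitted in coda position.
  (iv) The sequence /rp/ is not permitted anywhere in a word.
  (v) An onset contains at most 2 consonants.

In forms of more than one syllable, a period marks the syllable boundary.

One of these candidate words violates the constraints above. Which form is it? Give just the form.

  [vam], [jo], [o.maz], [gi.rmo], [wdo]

[wdo]

[vam] — σ1 onset /v/, coda /m/ ok → well-formed
[jo] — σ1 onset /j/, coda /∅/ ok → well-formed
[o.maz] — σ1 onset /∅/, coda /∅/ ok; σ2 onset /m/, coda /z/ ok → well-formed
[gi.rmo] — σ1 onset /g/, coda /∅/ ok; σ2 onset /rm/ (2C), coda /∅/ ok → well-formed
[wdo] — violates constraint (i): word begins with /w/ → ill-formed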